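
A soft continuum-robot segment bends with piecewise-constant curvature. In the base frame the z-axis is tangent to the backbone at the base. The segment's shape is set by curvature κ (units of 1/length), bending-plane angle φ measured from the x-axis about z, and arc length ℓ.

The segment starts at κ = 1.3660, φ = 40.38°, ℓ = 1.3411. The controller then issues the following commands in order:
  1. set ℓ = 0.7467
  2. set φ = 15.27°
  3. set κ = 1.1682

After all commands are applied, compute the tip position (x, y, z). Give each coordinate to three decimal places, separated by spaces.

initial: κ=1.3660, φ=40.38°, ℓ=1.3411
cmd 1: set ℓ=0.7467 → (κ,φ,ℓ)=(1.3660,40.38°,0.7467) → tip=(0.2658,0.2261,0.6238)
cmd 2: set φ=15.27° → (κ,φ,ℓ)=(1.3660,15.27°,0.7467) → tip=(0.3366,0.0919,0.6238)
cmd 3: set κ=1.1682 → (κ,φ,ℓ)=(1.1682,15.27°,0.7467) → tip=(0.2948,0.0805,0.6555)

0.295 0.080 0.656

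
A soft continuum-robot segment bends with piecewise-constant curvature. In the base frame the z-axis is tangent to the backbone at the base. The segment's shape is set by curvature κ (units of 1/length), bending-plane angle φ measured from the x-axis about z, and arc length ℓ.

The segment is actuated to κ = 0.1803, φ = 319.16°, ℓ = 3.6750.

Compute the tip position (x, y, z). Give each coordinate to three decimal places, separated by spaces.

θ = κ·ℓ = 0.1803 × 3.6750 = 0.66260 rad
ρ = (1 − cos θ)/κ = (1 − 0.78839)/0.1803 = 1.17363
z = sin θ / κ = 0.61517/0.1803 = 3.41193
x = ρ cos φ = 1.17363 × cos(319.16°) = 0.88790
y = ρ sin φ = 1.17363 × sin(319.16°) = -0.76750

0.888 -0.767 3.412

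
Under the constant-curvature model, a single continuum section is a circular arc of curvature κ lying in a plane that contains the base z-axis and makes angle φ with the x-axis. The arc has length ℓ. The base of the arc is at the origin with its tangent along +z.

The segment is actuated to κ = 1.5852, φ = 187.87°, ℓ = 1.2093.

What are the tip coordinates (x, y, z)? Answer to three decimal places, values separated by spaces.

-0.837 -0.116 0.593

θ = κ·ℓ = 1.5852 × 1.2093 = 1.91698 rad
ρ = (1 − cos θ)/κ = (1 − -0.33931)/1.5852 = 0.84489
z = sin θ / κ = 0.94067/1.5852 = 0.59341
x = ρ cos φ = 0.84489 × cos(187.87°) = -0.83693
y = ρ sin φ = 0.84489 × sin(187.87°) = -0.11569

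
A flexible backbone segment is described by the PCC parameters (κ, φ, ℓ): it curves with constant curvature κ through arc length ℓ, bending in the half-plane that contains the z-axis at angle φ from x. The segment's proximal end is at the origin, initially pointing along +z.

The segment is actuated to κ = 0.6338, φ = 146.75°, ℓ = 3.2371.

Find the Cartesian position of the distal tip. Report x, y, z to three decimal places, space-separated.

-1.930 1.265 1.399

θ = κ·ℓ = 0.6338 × 3.2371 = 2.05167 rad
ρ = (1 − cos θ)/κ = (1 − -0.46256)/0.6338 = 2.30760
z = sin θ / κ = 0.88659/0.6338 = 1.39885
x = ρ cos φ = 2.30760 × cos(146.75°) = -1.92981
y = ρ sin φ = 2.30760 × sin(146.75°) = 1.26524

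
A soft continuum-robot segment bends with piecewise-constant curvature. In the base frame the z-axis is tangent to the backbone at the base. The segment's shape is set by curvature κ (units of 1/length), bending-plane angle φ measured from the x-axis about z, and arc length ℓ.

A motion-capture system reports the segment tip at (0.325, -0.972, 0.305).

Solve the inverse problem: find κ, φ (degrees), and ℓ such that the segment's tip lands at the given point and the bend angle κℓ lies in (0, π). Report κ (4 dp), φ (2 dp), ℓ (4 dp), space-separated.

ρ = √(x²+y²) = √(0.325² + -0.972²) = 1.02489
φ = atan2(y, x) mod 360° = atan2(-0.972, 0.325) = 288.4880°
|p|² = ρ² + z² = 1.02489² + 0.305² = 1.14343
κ = 2ρ / |p|² = 2×1.02489 / 1.14343 = 1.79266
θ = 2·atan2(ρ, z) = 2·atan2(1.02489, 0.305) = 2.56310 rad
ℓ = θ/κ = 2.56310/1.79266 = 1.42977

1.7927 288.49 1.4298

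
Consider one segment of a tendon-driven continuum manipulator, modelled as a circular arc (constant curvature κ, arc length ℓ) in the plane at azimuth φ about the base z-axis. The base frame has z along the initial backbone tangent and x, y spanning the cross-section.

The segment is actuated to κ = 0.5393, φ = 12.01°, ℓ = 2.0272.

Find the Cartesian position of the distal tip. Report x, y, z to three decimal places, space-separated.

θ = κ·ℓ = 0.5393 × 2.0272 = 1.09327 rad
ρ = (1 − cos θ)/κ = (1 − 0.45958)/0.5393 = 1.00207
z = sin θ / κ = 0.88813/0.5393 = 1.64683
x = ρ cos φ = 1.00207 × cos(12.01°) = 0.98013
y = ρ sin φ = 1.00207 × sin(12.01°) = 0.20851

0.980 0.209 1.647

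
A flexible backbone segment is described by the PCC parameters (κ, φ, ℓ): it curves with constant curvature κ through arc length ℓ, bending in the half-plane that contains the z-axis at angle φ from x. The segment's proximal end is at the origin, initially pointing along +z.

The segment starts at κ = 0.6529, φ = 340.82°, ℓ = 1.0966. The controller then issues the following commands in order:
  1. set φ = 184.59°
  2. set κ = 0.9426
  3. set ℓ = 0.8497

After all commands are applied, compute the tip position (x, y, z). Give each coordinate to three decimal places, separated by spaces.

initial: κ=0.6529, φ=340.82°, ℓ=1.0966
cmd 1: set φ=184.59° → (κ,φ,ℓ)=(0.6529,184.59°,1.0966) → tip=(-0.3749,-0.0301,1.0053)
cmd 2: set κ=0.9426 → (κ,φ,ℓ)=(0.9426,184.59°,1.0966) → tip=(-0.5164,-0.0415,0.9115)
cmd 3: set ℓ=0.8497 → (κ,φ,ℓ)=(0.9426,184.59°,0.8497) → tip=(-0.3214,-0.0258,0.7617)

-0.321 -0.026 0.762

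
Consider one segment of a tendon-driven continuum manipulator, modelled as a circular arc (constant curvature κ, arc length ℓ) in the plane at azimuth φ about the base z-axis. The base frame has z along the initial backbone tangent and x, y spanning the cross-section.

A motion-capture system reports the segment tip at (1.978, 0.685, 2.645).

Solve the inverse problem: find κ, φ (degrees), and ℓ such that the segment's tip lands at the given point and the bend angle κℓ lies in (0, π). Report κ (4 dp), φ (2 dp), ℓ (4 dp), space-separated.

0.3680 19.10 3.6389

ρ = √(x²+y²) = √(1.978² + 0.685²) = 2.09325
φ = atan2(y, x) mod 360° = atan2(0.685, 1.978) = 19.1015°
|p|² = ρ² + z² = 2.09325² + 2.645² = 11.37773
κ = 2ρ / |p|² = 2×2.09325 / 11.37773 = 0.36796
θ = 2·atan2(ρ, z) = 2·atan2(2.09325, 2.645) = 1.33895 rad
ℓ = θ/κ = 1.33895/0.36796 = 3.63889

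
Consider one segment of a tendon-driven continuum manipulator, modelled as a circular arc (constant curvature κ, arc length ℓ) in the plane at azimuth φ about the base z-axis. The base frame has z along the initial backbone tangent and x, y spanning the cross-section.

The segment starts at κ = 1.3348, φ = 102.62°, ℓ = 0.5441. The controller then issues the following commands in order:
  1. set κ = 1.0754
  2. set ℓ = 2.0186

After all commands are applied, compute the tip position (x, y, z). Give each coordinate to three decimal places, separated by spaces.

initial: κ=1.3348, φ=102.62°, ℓ=0.5441
cmd 1: set κ=1.0754 → (κ,φ,ℓ)=(1.0754,102.62°,0.5441) → tip=(-0.0338,0.1510,0.5136)
cmd 2: set ℓ=2.0186 → (κ,φ,ℓ)=(1.0754,102.62°,2.0186) → tip=(-0.3179,1.4198,0.7675)

-0.318 1.420 0.767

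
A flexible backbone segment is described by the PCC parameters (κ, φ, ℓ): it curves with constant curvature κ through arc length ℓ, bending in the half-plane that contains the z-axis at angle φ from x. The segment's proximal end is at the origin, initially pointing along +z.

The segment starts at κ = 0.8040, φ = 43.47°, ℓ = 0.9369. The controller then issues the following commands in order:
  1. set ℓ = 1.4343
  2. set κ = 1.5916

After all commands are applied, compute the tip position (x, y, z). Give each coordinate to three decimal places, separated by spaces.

initial: κ=0.8040, φ=43.47°, ℓ=0.9369
cmd 1: set ℓ=1.4343 → (κ,φ,ℓ)=(0.8040,43.47°,1.4343) → tip=(0.5366,0.5086,1.1369)
cmd 2: set κ=1.5916 → (κ,φ,ℓ)=(1.5916,43.47°,1.4343) → tip=(0.7539,0.7147,0.4756)

0.754 0.715 0.476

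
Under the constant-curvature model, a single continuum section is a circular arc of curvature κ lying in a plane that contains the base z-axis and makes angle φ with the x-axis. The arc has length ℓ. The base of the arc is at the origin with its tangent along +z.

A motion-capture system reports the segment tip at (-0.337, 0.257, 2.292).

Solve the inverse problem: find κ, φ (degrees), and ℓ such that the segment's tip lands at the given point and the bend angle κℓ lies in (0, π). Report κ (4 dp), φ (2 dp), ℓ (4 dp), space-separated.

0.1560 142.67 2.3439

ρ = √(x²+y²) = √(-0.337² + 0.257²) = 0.42381
φ = atan2(y, x) mod 360° = atan2(0.257, -0.337) = 142.6704°
|p|² = ρ² + z² = 0.42381² + 2.292² = 5.43288
κ = 2ρ / |p|² = 2×0.42381 / 5.43288 = 0.15602
θ = 2·atan2(ρ, z) = 2·atan2(0.42381, 2.292) = 0.36569 rad
ℓ = θ/κ = 0.36569/0.15602 = 2.34389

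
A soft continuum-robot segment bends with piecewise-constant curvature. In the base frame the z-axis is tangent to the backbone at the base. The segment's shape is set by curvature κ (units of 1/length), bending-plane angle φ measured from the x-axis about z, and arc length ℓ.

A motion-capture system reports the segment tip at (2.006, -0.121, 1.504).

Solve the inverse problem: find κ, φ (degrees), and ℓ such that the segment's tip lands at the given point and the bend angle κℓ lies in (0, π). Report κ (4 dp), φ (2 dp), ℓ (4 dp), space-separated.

ρ = √(x²+y²) = √(2.006² + -0.121²) = 2.00965
φ = atan2(y, x) mod 360° = atan2(-0.121, 2.006) = 356.5482°
|p|² = ρ² + z² = 2.00965² + 1.504² = 6.30069
κ = 2ρ / |p|² = 2×2.00965 / 6.30069 = 0.63791
θ = 2·atan2(ρ, z) = 2·atan2(2.00965, 1.504) = 1.85665 rad
ℓ = θ/κ = 1.85665/0.63791 = 2.91051

0.6379 356.55 2.9105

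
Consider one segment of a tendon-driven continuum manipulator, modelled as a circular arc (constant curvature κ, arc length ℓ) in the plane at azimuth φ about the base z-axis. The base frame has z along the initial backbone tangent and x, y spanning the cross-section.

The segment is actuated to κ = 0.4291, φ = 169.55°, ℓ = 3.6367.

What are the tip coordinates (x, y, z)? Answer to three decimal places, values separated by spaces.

-2.268 0.418 2.330

θ = κ·ℓ = 0.4291 × 3.6367 = 1.56051 rad
ρ = (1 − cos θ)/κ = (1 − 0.01029)/0.4291 = 2.30648
z = sin θ / κ = 0.99995/0.4291 = 2.33034
x = ρ cos φ = 2.30648 × cos(169.55°) = -2.26823
y = ρ sin φ = 2.30648 × sin(169.55°) = 0.41834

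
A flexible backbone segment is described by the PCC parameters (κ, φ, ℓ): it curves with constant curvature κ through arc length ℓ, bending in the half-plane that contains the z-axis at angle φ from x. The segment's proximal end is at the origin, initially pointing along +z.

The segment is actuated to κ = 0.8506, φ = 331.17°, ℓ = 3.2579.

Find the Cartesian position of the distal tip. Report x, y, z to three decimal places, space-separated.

θ = κ·ℓ = 0.8506 × 3.2579 = 2.77117 rad
ρ = (1 − cos θ)/κ = (1 − -0.93217)/0.8506 = 2.27154
z = sin θ / κ = 0.36201/0.8506 = 0.42559
x = ρ cos φ = 2.27154 × cos(331.17°) = 1.98999
y = ρ sin φ = 2.27154 × sin(331.17°) = -1.09537

1.990 -1.095 0.426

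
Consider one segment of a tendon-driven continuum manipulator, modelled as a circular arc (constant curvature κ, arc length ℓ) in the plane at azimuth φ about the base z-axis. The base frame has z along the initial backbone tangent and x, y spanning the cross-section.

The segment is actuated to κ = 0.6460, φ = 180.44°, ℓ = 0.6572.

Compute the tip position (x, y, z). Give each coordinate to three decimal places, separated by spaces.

θ = κ·ℓ = 0.6460 × 0.6572 = 0.42455 rad
ρ = (1 − cos θ)/κ = (1 − 0.91122)/0.6460 = 0.13742
z = sin θ / κ = 0.41191/0.6460 = 0.63763
x = ρ cos φ = 0.13742 × cos(180.44°) = -0.13742
y = ρ sin φ = 0.13742 × sin(180.44°) = -0.00106

-0.137 -0.001 0.638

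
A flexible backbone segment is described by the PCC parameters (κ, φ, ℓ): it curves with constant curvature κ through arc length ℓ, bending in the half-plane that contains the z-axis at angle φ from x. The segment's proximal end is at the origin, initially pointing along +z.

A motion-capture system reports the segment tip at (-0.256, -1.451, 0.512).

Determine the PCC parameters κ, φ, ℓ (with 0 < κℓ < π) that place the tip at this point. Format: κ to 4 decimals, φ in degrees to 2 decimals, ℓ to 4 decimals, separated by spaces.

1.2111 259.99 2.0416

ρ = √(x²+y²) = √(-0.256² + -1.451²) = 1.47341
φ = atan2(y, x) mod 360° = atan2(-1.451, -0.256) = 259.9943°
|p|² = ρ² + z² = 1.47341² + 0.512² = 2.43308
κ = 2ρ / |p|² = 2×1.47341 / 2.43308 = 1.21115
θ = 2·atan2(ρ, z) = 2·atan2(1.47341, 0.512) = 2.47271 rad
ℓ = θ/κ = 2.47271/1.21115 = 2.04163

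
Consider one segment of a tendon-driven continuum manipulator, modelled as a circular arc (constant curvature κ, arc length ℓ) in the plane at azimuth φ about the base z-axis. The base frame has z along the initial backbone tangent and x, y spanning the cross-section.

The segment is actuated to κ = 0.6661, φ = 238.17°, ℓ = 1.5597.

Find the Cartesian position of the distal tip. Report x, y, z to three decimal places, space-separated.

-0.390 -0.629 1.294

θ = κ·ℓ = 0.6661 × 1.5597 = 1.03892 rad
ρ = (1 − cos θ)/κ = (1 − 0.50715)/0.6661 = 0.73990
z = sin θ / κ = 0.86186/0.6661 = 1.29388
x = ρ cos φ = 0.73990 × cos(238.17°) = -0.39022
y = ρ sin φ = 0.73990 × sin(238.17°) = -0.62863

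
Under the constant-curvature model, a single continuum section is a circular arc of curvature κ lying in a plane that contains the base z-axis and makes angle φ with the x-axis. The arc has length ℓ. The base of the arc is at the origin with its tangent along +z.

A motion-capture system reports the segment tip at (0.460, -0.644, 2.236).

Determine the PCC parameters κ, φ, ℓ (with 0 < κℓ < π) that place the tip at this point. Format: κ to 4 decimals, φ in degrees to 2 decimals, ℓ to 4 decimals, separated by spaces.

ρ = √(x²+y²) = √(0.460² + -0.644²) = 0.79141
φ = atan2(y, x) mod 360° = atan2(-0.644, 0.460) = 305.5377°
|p|² = ρ² + z² = 0.79141² + 2.236² = 5.62603
κ = 2ρ / |p|² = 2×0.79141 / 5.62603 = 0.28134
θ = 2·atan2(ρ, z) = 2·atan2(0.79141, 2.236) = 0.68036 rad
ℓ = θ/κ = 0.68036/0.28134 = 2.41830

0.2813 305.54 2.4183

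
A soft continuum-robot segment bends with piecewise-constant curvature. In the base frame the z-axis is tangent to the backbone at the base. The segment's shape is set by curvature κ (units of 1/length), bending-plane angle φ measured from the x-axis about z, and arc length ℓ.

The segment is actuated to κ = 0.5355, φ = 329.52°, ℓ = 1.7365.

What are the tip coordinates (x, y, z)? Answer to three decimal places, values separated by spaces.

θ = κ·ℓ = 0.5355 × 1.7365 = 0.92990 rad
ρ = (1 − cos θ)/κ = (1 − 0.59792)/0.5355 = 0.75085
z = sin θ / κ = 0.80156/0.5355 = 1.49684
x = ρ cos φ = 0.75085 × cos(329.52°) = 0.64709
y = ρ sin φ = 0.75085 × sin(329.52°) = -0.38086

0.647 -0.381 1.497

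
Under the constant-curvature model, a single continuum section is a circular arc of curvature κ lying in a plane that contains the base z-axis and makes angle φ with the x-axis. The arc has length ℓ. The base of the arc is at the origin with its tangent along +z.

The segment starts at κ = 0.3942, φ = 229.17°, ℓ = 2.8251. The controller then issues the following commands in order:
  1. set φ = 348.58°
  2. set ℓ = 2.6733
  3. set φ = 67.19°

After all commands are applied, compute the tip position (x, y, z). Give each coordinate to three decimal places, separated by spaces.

initial: κ=0.3942, φ=229.17°, ℓ=2.8251
cmd 1: set φ=348.58° → (κ,φ,ℓ)=(0.3942,348.58°,2.8251) → tip=(1.3890,-0.2806,2.2763)
cmd 2: set ℓ=2.6733 → (κ,φ,ℓ)=(0.3942,348.58°,2.6733) → tip=(1.2576,-0.2540,2.2053)
cmd 3: set φ=67.19° → (κ,φ,ℓ)=(0.3942,67.19°,2.6733) → tip=(0.4974,1.1826,2.2053)

0.497 1.183 2.205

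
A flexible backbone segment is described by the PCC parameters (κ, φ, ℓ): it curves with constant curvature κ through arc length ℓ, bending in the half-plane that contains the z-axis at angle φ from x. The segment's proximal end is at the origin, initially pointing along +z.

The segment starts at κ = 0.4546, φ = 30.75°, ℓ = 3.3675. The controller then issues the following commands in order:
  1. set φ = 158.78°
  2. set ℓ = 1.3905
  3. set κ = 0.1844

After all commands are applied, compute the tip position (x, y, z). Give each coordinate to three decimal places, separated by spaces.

initial: κ=0.4546, φ=30.75°, ℓ=3.3675
cmd 1: set φ=158.78° → (κ,φ,ℓ)=(0.4546,158.78°,3.3675) → tip=(-1.9687,0.7644,2.1980)
cmd 2: set ℓ=1.3905 → (κ,φ,ℓ)=(0.4546,158.78°,1.3905) → tip=(-0.3962,0.1538,1.2997)
cmd 3: set κ=0.1844 → (κ,φ,ℓ)=(0.1844,158.78°,1.3905) → tip=(-0.1653,0.0642,1.3753)

-0.165 0.064 1.375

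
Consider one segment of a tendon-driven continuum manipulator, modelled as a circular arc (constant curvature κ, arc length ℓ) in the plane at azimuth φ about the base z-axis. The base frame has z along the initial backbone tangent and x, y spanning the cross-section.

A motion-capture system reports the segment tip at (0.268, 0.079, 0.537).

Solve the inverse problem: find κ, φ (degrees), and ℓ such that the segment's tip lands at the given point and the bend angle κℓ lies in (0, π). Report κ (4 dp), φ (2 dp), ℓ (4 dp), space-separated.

ρ = √(x²+y²) = √(0.268² + 0.079²) = 0.27940
φ = atan2(y, x) mod 360° = atan2(0.079, 0.268) = 16.4243°
|p|² = ρ² + z² = 0.27940² + 0.537² = 0.36643
κ = 2ρ / |p|² = 2×0.27940 / 0.36643 = 1.52497
θ = 2·atan2(ρ, z) = 2·atan2(0.27940, 0.537) = 0.95951 rad
ℓ = θ/κ = 0.95951/1.52497 = 0.62920

1.5250 16.42 0.6292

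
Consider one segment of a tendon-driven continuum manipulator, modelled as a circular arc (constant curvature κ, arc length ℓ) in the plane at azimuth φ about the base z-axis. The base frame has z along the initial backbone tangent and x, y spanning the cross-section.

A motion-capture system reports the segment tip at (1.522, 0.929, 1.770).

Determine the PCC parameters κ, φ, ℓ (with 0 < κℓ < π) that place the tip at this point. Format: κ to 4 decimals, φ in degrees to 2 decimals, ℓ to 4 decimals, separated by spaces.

ρ = √(x²+y²) = √(1.522² + 0.929²) = 1.78312
φ = atan2(y, x) mod 360° = atan2(0.929, 1.522) = 31.3991°
|p|² = ρ² + z² = 1.78312² + 1.770² = 6.31243
κ = 2ρ / |p|² = 2×1.78312 / 6.31243 = 0.56496
θ = 2·atan2(ρ, z) = 2·atan2(1.78312, 1.770) = 1.57818 rad
ℓ = θ/κ = 1.57818/0.56496 = 2.79346

0.5650 31.40 2.7935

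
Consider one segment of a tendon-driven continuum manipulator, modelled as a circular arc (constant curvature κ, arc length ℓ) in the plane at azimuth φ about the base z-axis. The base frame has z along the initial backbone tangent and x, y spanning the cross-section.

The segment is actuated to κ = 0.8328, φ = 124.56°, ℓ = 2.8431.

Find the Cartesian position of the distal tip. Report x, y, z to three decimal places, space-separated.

-1.168 1.696 0.839

θ = κ·ℓ = 0.8328 × 2.8431 = 2.36773 rad
ρ = (1 − cos θ)/κ = (1 − -0.71522)/0.8328 = 2.05958
z = sin θ / κ = 0.69890/0.8328 = 0.83922
x = ρ cos φ = 2.05958 × cos(124.56°) = -1.16834
y = ρ sin φ = 2.05958 × sin(124.56°) = 1.69613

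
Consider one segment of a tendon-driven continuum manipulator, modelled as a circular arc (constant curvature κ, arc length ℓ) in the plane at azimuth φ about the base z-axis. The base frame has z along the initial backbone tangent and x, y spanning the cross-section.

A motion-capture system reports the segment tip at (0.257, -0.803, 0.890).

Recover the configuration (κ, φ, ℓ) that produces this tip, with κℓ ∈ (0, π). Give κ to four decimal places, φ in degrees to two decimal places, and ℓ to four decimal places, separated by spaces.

ρ = √(x²+y²) = √(0.257² + -0.803²) = 0.84312
φ = atan2(y, x) mod 360° = atan2(-0.803, 0.257) = 287.7473°
|p|² = ρ² + z² = 0.84312² + 0.890² = 1.50296
κ = 2ρ / |p|² = 2×0.84312 / 1.50296 = 1.12195
θ = 2·atan2(ρ, z) = 2·atan2(0.84312, 0.890) = 1.51672 rad
ℓ = θ/κ = 1.51672/1.12195 = 1.35185

1.1220 287.75 1.3519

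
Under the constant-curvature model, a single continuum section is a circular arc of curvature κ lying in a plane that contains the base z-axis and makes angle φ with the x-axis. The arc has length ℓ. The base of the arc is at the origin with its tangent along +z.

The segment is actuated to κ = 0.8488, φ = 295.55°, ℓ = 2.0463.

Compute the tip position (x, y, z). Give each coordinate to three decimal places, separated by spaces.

0.592 -1.239 1.162

θ = κ·ℓ = 0.8488 × 2.0463 = 1.73690 rad
ρ = (1 − cos θ)/κ = (1 − -0.16534)/0.8488 = 1.37293
z = sin θ / κ = 0.98624/0.8488 = 1.16192
x = ρ cos φ = 1.37293 × cos(295.55°) = 0.59214
y = ρ sin φ = 1.37293 × sin(295.55°) = -1.23867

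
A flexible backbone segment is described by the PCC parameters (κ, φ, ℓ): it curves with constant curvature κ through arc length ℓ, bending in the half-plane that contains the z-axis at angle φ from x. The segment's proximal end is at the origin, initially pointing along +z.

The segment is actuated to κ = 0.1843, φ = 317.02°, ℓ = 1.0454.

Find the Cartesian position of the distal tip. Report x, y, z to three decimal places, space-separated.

θ = κ·ℓ = 0.1843 × 1.0454 = 0.19267 rad
ρ = (1 − cos θ)/κ = (1 − 0.98150)/0.1843 = 0.10040
z = sin θ / κ = 0.19148/0.1843 = 1.03894
x = ρ cos φ = 0.10040 × cos(317.02°) = 0.07345
y = ρ sin φ = 0.10040 × sin(317.02°) = -0.06844

0.073 -0.068 1.039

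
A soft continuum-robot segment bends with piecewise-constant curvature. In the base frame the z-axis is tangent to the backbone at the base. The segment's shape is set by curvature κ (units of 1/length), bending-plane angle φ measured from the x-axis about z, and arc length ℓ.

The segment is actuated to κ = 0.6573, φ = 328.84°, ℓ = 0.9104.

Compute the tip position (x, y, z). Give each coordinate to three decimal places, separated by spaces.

0.226 -0.137 0.857

θ = κ·ℓ = 0.6573 × 0.9104 = 0.59841 rad
ρ = (1 − cos θ)/κ = (1 − 0.82623)/0.6573 = 0.26436
z = sin θ / κ = 0.56333/0.6573 = 0.85703
x = ρ cos φ = 0.26436 × cos(328.84°) = 0.22622
y = ρ sin φ = 0.26436 × sin(328.84°) = -0.13679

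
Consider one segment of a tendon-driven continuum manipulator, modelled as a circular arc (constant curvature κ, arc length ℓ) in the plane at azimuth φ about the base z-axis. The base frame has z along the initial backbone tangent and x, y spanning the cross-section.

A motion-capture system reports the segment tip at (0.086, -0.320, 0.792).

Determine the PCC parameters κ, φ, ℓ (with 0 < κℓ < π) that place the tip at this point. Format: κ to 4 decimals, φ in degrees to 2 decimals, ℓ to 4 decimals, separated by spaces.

ρ = √(x²+y²) = √(0.086² + -0.320²) = 0.33135
φ = atan2(y, x) mod 360° = atan2(-0.320, 0.086) = 285.0428°
|p|² = ρ² + z² = 0.33135² + 0.792² = 0.73706
κ = 2ρ / |p|² = 2×0.33135 / 0.73706 = 0.89913
θ = 2·atan2(ρ, z) = 2·atan2(0.33135, 0.792) = 0.79250 rad
ℓ = θ/κ = 0.79250/0.89913 = 0.88141

0.8991 285.04 0.8814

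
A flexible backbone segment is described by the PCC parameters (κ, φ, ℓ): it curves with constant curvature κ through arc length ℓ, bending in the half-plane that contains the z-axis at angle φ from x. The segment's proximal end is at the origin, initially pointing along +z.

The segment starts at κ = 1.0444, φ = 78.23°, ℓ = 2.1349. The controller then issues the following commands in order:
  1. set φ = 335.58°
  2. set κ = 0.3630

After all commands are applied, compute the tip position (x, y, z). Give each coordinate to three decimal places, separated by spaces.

initial: κ=1.0444, φ=78.23°, ℓ=2.1349
cmd 1: set φ=335.58° → (κ,φ,ℓ)=(1.0444,335.58°,2.1349) → tip=(1.4056,-0.6382,0.7571)
cmd 2: set κ=0.3630 → (κ,φ,ℓ)=(0.3630,335.58°,2.1349) → tip=(0.7163,-0.3252,1.9275)

0.716 -0.325 1.928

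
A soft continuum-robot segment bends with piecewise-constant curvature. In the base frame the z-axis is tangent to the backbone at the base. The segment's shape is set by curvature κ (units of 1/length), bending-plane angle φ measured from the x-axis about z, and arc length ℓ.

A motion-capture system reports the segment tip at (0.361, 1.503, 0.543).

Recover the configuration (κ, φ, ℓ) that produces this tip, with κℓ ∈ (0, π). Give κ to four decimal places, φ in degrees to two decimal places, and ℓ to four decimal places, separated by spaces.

1.1517 76.49 2.1411

ρ = √(x²+y²) = √(0.361² + 1.503²) = 1.54575
φ = atan2(y, x) mod 360° = atan2(1.503, 0.361) = 76.4942°
|p|² = ρ² + z² = 1.54575² + 0.543² = 2.68418
κ = 2ρ / |p|² = 2×1.54575 / 2.68418 = 1.15175
θ = 2·atan2(ρ, z) = 2·atan2(1.54575, 0.543) = 2.46595 rad
ℓ = θ/κ = 2.46595/1.15175 = 2.14106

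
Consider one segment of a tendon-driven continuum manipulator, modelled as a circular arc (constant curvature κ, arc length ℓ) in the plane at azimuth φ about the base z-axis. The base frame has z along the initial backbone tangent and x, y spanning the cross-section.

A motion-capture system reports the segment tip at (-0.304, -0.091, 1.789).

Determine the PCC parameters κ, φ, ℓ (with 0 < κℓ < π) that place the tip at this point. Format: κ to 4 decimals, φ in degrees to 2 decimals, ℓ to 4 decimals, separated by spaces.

ρ = √(x²+y²) = √(-0.304² + -0.091²) = 0.31733
φ = atan2(y, x) mod 360° = atan2(-0.091, -0.304) = 196.6647°
|p|² = ρ² + z² = 0.31733² + 1.789² = 3.30122
κ = 2ρ / |p|² = 2×0.31733 / 3.30122 = 0.19225
θ = 2·atan2(ρ, z) = 2·atan2(0.31733, 1.789) = 0.35110 rad
ℓ = θ/κ = 0.35110/0.19225 = 1.82629

0.1922 196.66 1.8263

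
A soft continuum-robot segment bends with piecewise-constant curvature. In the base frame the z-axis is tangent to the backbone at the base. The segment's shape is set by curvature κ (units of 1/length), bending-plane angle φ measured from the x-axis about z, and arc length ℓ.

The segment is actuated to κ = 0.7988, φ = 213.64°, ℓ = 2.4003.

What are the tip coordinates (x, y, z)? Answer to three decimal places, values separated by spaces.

-1.396 -0.929 1.177

θ = κ·ℓ = 0.7988 × 2.4003 = 1.91736 rad
ρ = (1 − cos θ)/κ = (1 − -0.33967)/0.7988 = 1.67710
z = sin θ / κ = 0.94055/0.7988 = 1.17745
x = ρ cos φ = 1.67710 × cos(213.64°) = -1.39624
y = ρ sin φ = 1.67710 × sin(213.64°) = -0.92907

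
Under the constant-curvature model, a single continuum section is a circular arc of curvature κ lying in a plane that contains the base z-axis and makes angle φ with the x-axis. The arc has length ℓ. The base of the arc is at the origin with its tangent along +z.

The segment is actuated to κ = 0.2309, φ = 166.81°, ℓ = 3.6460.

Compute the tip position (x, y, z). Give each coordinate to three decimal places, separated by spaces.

-1.408 0.330 3.230

θ = κ·ℓ = 0.2309 × 3.6460 = 0.84186 rad
ρ = (1 − cos θ)/κ = (1 − 0.66608)/0.2309 = 1.44619
z = sin θ / κ = 0.74588/0.2309 = 3.23033
x = ρ cos φ = 1.44619 × cos(166.81°) = -1.40803
y = ρ sin φ = 1.44619 × sin(166.81°) = 0.32999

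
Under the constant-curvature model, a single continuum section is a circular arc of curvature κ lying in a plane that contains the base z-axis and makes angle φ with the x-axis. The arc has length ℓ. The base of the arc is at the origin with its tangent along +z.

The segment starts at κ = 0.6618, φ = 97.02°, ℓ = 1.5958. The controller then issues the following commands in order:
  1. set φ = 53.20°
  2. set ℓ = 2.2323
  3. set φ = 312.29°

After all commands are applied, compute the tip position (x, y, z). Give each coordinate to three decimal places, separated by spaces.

0.922 -1.013 1.504

initial: κ=0.6618, φ=97.02°, ℓ=1.5958
cmd 1: set φ=53.20° → (κ,φ,ℓ)=(0.6618,53.20°,1.5958) → tip=(0.4596,0.6143,1.3153)
cmd 2: set ℓ=2.2323 → (κ,φ,ℓ)=(0.6618,53.20°,2.2323) → tip=(0.8207,1.0970,1.5044)
cmd 3: set φ=312.29° → (κ,φ,ℓ)=(0.6618,312.29°,2.2323) → tip=(0.9219,-1.0135,1.5044)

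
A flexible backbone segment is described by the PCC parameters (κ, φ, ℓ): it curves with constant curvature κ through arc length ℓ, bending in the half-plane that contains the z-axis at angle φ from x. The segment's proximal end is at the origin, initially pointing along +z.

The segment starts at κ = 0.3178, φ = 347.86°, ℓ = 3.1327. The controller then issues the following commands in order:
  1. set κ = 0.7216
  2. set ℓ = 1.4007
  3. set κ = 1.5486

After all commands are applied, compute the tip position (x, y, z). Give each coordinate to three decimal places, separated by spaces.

initial: κ=0.3178, φ=347.86°, ℓ=3.1327
cmd 1: set κ=0.7216 → (κ,φ,ℓ)=(0.7216,347.86°,3.1327) → tip=(2.2170,-0.4769,1.0690)
cmd 2: set ℓ=1.4007 → (κ,φ,ℓ)=(0.7216,347.86°,1.4007) → tip=(0.6351,-0.1366,1.1741)
cmd 3: set κ=1.5486 → (κ,φ,ℓ)=(1.5486,347.86°,1.4007) → tip=(0.9869,-0.2123,0.5336)

0.987 -0.212 0.534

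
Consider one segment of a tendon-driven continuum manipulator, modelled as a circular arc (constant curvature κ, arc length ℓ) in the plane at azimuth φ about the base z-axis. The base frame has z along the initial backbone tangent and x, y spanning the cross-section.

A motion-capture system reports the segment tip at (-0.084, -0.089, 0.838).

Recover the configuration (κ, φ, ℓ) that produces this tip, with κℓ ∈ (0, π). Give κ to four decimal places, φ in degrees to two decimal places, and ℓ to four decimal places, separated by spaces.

ρ = √(x²+y²) = √(-0.084² + -0.089²) = 0.12238
φ = atan2(y, x) mod 360° = atan2(-0.089, -0.084) = 226.6555°
|p|² = ρ² + z² = 0.12238² + 0.838² = 0.71722
κ = 2ρ / |p|² = 2×0.12238 / 0.71722 = 0.34126
θ = 2·atan2(ρ, z) = 2·atan2(0.12238, 0.838) = 0.29003 rad
ℓ = θ/κ = 0.29003/0.34126 = 0.84986

0.3413 226.66 0.8499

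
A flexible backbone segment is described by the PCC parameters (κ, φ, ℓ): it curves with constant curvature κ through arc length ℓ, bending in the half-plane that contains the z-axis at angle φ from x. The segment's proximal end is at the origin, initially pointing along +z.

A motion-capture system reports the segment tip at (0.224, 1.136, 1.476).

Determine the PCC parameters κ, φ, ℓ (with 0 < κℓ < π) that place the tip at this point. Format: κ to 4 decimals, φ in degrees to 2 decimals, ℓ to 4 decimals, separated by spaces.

ρ = √(x²+y²) = √(0.224² + 1.136²) = 1.15787
φ = atan2(y, x) mod 360° = atan2(1.136, 0.224) = 78.8453°
|p|² = ρ² + z² = 1.15787² + 1.476² = 3.51925
κ = 2ρ / |p|² = 2×1.15787 / 3.51925 = 0.65802
θ = 2·atan2(ρ, z) = 2·atan2(1.15787, 1.476) = 1.33040 rad
ℓ = θ/κ = 1.33040/0.65802 = 2.02181

0.6580 78.85 2.0218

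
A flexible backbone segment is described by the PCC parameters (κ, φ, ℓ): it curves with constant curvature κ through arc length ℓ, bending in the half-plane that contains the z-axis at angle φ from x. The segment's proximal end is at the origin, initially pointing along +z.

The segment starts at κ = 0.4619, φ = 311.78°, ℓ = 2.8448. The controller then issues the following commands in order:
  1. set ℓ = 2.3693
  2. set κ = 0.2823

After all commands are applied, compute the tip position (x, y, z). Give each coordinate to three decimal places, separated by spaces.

0.509 -0.569 2.197

initial: κ=0.4619, φ=311.78°, ℓ=2.8448
cmd 1: set ℓ=2.3693 → (κ,φ,ℓ)=(0.4619,311.78°,2.3693) → tip=(0.7810,-0.8741,1.9239)
cmd 2: set κ=0.2823 → (κ,φ,ℓ)=(0.2823,311.78°,2.3693) → tip=(0.5085,-0.5692,2.1966)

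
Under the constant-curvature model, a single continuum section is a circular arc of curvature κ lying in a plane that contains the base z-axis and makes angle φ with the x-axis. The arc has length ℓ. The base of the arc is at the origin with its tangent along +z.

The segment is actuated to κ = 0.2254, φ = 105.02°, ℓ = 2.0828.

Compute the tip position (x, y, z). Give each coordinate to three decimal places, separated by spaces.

-0.124 0.464 2.007

θ = κ·ℓ = 0.2254 × 2.0828 = 0.46946 rad
ρ = (1 − cos θ)/κ = (1 − 0.89181)/0.2254 = 0.47999
z = sin θ / κ = 0.45241/0.2254 = 2.00713
x = ρ cos φ = 0.47999 × cos(105.02°) = -0.12439
y = ρ sin φ = 0.47999 × sin(105.02°) = 0.46359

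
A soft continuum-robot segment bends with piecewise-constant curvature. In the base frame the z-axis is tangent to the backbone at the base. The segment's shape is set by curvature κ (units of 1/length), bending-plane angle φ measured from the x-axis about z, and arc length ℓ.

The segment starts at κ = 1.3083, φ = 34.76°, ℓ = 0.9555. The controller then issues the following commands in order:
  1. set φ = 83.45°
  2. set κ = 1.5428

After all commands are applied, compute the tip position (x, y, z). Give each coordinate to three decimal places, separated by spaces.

0.067 0.582 0.645

initial: κ=1.3083, φ=34.76°, ℓ=0.9555
cmd 1: set φ=83.45° → (κ,φ,ℓ)=(1.3083,83.45°,0.9555) → tip=(0.0597,0.5200,0.7254)
cmd 2: set κ=1.5428 → (κ,φ,ℓ)=(1.5428,83.45°,0.9555) → tip=(0.0668,0.5818,0.6451)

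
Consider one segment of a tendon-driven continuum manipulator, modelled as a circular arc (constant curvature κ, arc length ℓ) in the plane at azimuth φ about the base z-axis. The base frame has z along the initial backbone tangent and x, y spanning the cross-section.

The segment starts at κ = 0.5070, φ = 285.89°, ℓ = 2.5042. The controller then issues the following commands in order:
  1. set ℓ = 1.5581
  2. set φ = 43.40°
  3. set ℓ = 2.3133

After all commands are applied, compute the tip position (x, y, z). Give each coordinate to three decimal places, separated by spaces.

initial: κ=0.5070, φ=285.89°, ℓ=2.5042
cmd 1: set ℓ=1.5581 → (κ,φ,ℓ)=(0.5070,285.89°,1.5581) → tip=(0.1599,-0.5618,1.4010)
cmd 2: set φ=43.40° → (κ,φ,ℓ)=(0.5070,43.40°,1.5581) → tip=(0.4244,0.4013,1.4010)
cmd 3: set ℓ=2.3133 → (κ,φ,ℓ)=(0.5070,43.40°,2.3133) → tip=(0.8777,0.8300,1.8183)

0.878 0.830 1.818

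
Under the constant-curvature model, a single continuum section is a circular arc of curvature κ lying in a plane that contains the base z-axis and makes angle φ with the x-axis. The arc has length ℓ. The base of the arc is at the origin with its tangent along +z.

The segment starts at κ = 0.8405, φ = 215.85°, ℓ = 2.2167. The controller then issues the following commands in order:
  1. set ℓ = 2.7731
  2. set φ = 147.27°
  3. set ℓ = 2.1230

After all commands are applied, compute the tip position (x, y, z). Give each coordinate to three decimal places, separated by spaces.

-1.213 0.780 1.163

initial: κ=0.8405, φ=215.85°, ℓ=2.2167
cmd 1: set ℓ=2.7731 → (κ,φ,ℓ)=(0.8405,215.85°,2.7731) → tip=(-1.6287,-1.1768,0.8624)
cmd 2: set φ=147.27° → (κ,φ,ℓ)=(0.8405,147.27°,2.7731) → tip=(-1.6904,1.0865,0.8624)
cmd 3: set ℓ=2.1230 → (κ,φ,ℓ)=(0.8405,147.27°,2.1230) → tip=(-1.2130,0.7796,1.1627)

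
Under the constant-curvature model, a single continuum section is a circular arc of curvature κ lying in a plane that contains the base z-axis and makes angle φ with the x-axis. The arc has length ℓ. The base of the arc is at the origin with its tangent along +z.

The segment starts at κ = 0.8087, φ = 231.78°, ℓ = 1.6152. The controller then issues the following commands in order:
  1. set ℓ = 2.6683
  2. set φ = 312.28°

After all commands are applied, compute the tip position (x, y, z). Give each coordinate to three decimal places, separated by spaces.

initial: κ=0.8087, φ=231.78°, ℓ=1.6152
cmd 1: set ℓ=2.6683 → (κ,φ,ℓ)=(0.8087,231.78°,2.6683) → tip=(-1.1888,-1.5096,1.0295)
cmd 2: set φ=312.28° → (κ,φ,ℓ)=(0.8087,312.28°,2.6683) → tip=(1.2927,-1.4216,1.0295)

1.293 -1.422 1.030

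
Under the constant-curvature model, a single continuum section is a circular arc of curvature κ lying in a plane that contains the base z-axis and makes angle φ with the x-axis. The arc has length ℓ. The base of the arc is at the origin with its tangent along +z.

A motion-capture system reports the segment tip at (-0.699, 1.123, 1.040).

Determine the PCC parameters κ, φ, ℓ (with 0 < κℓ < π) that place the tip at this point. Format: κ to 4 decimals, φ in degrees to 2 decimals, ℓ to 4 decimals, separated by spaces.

0.9344 121.90 1.9361

ρ = √(x²+y²) = √(-0.699² + 1.123²) = 1.32277
φ = atan2(y, x) mod 360° = atan2(1.123, -0.699) = 121.8998°
|p|² = ρ² + z² = 1.32277² + 1.040² = 2.83133
κ = 2ρ / |p|² = 2×1.32277 / 2.83133 = 0.93438
θ = 2·atan2(ρ, z) = 2·atan2(1.32277, 1.040) = 1.80902 rad
ℓ = θ/κ = 1.80902/0.93438 = 1.93606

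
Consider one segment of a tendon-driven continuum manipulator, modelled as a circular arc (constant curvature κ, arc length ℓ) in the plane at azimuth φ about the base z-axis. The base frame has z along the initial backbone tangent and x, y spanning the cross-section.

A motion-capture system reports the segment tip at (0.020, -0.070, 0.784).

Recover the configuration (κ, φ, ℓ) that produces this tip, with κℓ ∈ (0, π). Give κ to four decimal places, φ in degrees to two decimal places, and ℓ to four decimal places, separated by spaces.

0.2349 285.95 0.7885

ρ = √(x²+y²) = √(0.020² + -0.070²) = 0.07280
φ = atan2(y, x) mod 360° = atan2(-0.070, 0.020) = 285.9454°
|p|² = ρ² + z² = 0.07280² + 0.784² = 0.61996
κ = 2ρ / |p|² = 2×0.07280 / 0.61996 = 0.23486
θ = 2·atan2(ρ, z) = 2·atan2(0.07280, 0.784) = 0.18519 rad
ℓ = θ/κ = 0.18519/0.23486 = 0.78850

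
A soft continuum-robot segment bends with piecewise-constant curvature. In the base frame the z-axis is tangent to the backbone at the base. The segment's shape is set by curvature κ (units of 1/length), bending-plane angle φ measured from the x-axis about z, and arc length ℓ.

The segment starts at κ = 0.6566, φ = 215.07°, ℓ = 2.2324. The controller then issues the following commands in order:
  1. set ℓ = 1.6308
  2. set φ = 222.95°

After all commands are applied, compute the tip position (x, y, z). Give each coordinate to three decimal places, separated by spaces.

-0.580 -0.540 1.337

initial: κ=0.6566, φ=215.07°, ℓ=2.2324
cmd 1: set ℓ=1.6308 → (κ,φ,ℓ)=(0.6566,215.07°,1.6308) → tip=(-0.6489,-0.4555,1.3365)
cmd 2: set φ=222.95° → (κ,φ,ℓ)=(0.6566,222.95°,1.6308) → tip=(-0.5803,-0.5402,1.3365)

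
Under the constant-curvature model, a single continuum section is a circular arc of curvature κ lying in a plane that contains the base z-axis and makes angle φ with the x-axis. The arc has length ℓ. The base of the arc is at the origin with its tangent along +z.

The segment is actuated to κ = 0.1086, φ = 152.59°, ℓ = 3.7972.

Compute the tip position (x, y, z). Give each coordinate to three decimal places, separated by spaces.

-0.685 0.355 3.690

θ = κ·ℓ = 0.1086 × 3.7972 = 0.41238 rad
ρ = (1 − cos θ)/κ = (1 − 0.91617)/0.1086 = 0.77190
z = sin θ / κ = 0.40079/0.1086 = 3.69049
x = ρ cos φ = 0.77190 × cos(152.59°) = -0.68525
y = ρ sin φ = 0.77190 × sin(152.59°) = 0.35535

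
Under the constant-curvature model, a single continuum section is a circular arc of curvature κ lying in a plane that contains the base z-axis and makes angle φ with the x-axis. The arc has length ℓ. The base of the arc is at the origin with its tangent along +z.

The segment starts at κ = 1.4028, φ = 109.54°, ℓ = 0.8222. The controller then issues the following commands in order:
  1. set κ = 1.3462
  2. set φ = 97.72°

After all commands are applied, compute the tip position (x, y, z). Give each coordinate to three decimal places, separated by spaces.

-0.055 0.407 0.664

initial: κ=1.4028, φ=109.54°, ℓ=0.8222
cmd 1: set κ=1.3462 → (κ,φ,ℓ)=(1.3462,109.54°,0.8222) → tip=(-0.1373,0.3868,0.6643)
cmd 2: set φ=97.72° → (κ,φ,ℓ)=(1.3462,97.72°,0.8222) → tip=(-0.0551,0.4067,0.6643)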